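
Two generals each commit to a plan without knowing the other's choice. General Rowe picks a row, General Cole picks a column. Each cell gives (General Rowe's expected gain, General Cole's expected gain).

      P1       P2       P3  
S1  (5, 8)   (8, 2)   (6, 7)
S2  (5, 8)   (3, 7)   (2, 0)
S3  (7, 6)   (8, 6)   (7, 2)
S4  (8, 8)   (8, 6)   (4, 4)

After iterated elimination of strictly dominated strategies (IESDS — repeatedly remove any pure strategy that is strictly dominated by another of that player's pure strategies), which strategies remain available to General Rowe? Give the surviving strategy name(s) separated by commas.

S1, S3, S4

Row S2 is eliminated: S3 beats it against every remaining column (P1: 7>5, P2: 8>3, P3: 7>2).
General Cole's strategy P3 is strictly dominated by P1 (S1: 8>7, S3: 6>2, S4: 8>4) and is removed.
Among the remaining strategies, none is strictly dominated by another pure strategy of the same player, so the elimination stops.
Surviving strategies — General Rowe: {S1, S3, S4}; General Cole: {P1, P2}.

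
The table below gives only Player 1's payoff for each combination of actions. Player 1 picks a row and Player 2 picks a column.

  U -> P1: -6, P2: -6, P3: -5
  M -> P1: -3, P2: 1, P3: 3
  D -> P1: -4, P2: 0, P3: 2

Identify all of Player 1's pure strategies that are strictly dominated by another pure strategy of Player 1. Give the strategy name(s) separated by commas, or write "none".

U, D

M strictly dominates U — P1: -3>-6, P2: 1>-6, P3: 3>-5.
M is not dominated — it holds its own against U at P1 (-3>-6); D at P1 (-3>-4).
M strictly dominates D — P1: -3>-4, P2: 1>0, P3: 3>2.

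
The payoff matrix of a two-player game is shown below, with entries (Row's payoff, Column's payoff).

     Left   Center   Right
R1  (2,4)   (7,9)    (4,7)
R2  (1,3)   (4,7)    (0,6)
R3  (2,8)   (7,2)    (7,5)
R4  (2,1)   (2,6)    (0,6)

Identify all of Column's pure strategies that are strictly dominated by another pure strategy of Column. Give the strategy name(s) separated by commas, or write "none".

Nothing dominates Left: Center at R3 (8>2); Right at R3 (8>5).
Center: no other strategy beats it everywhere (Left at R1 (9>4); Right at R1 (9>7)).
Right: no other strategy beats it everywhere (Left at R1 (7>4); Center at R3 (5>2)).

none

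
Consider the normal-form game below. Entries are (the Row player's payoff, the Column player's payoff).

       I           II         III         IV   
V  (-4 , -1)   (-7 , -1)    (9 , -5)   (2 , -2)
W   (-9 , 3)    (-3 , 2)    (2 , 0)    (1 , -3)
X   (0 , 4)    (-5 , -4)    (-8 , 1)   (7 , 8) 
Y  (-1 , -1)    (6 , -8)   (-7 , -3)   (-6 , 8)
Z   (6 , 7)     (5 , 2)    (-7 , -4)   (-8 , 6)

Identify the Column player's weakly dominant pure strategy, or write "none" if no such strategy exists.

none

I fails to dominate IV at X (4<8).
II fails to dominate I at W (2<3).
III fails to dominate I at V (-5<-1).
IV fails to dominate I at V (-2<-1).
No single strategy dominates all the others.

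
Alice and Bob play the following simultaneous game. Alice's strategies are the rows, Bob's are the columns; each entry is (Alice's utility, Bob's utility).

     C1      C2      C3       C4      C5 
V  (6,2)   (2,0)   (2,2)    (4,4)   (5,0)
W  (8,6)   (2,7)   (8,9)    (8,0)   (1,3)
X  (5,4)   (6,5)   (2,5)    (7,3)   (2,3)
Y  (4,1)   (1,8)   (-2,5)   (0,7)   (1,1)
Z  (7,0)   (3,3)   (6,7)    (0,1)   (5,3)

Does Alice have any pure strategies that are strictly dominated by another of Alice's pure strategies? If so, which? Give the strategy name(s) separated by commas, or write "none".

Nothing dominates V: W at C2 (2=2); X at C1 (6>5); Y at C1 (6>4); Z at C4 (4>0).
W: no other strategy beats it everywhere (V at C1 (8>6); X at C1 (8>5); Y at C1 (8>4); Z at C1 (8>7)).
X is not dominated — it holds its own against V at C2 (6>2); W at C2 (6>2); Y at C1 (5>4); Z at C2 (6>3).
Y is strictly dominated by V (C1: 6>4, C2: 2>1, C3: 2>-2, C4: 4>0, C5: 5>1).
Z is not dominated — it holds its own against V at C1 (7>6); W at C2 (3>2); X at C1 (7>5); Y at C1 (7>4).

Y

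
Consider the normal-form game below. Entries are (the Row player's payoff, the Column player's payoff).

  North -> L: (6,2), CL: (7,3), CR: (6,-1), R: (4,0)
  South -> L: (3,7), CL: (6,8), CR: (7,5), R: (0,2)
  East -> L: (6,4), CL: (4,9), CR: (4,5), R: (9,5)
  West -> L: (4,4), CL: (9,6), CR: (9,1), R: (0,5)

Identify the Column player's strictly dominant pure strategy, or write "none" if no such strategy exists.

CL vs L: North: 3>2, South: 8>7, East: 9>4, West: 6>4.
CL vs CR: North: 3>-1, South: 8>5, East: 9>5, West: 6>1.
CL vs R: North: 3>0, South: 8>2, East: 9>5, West: 6>5.
CL strictly beats every other strategy against every opponent action, so it is strictly dominant.

CL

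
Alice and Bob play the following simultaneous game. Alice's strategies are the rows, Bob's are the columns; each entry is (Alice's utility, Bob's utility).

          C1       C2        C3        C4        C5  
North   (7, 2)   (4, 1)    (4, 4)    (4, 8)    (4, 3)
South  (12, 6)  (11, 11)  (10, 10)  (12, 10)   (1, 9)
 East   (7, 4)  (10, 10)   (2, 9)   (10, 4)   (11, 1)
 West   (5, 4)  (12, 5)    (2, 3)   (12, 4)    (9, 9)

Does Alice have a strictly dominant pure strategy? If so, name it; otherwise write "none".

North fails to dominate South at C1 (7<12).
South fails to dominate North at C5 (1<4).
East fails to dominate North at C1 (7=7).
West fails to dominate North at C1 (5<7).
No single strategy dominates all the others.

none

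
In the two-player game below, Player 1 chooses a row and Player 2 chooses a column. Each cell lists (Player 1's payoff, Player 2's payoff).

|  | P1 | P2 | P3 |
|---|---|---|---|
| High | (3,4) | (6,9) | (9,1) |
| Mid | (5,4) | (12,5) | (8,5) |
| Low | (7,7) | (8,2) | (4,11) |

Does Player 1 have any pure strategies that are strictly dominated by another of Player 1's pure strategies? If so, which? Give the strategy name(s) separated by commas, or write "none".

High: no other strategy beats it everywhere (Mid at P3 (9>8); Low at P3 (9>4)).
Nothing dominates Mid: High at P1 (5>3); Low at P2 (12>8).
Low is not dominated — it holds its own against High at P1 (7>3); Mid at P1 (7>5).

none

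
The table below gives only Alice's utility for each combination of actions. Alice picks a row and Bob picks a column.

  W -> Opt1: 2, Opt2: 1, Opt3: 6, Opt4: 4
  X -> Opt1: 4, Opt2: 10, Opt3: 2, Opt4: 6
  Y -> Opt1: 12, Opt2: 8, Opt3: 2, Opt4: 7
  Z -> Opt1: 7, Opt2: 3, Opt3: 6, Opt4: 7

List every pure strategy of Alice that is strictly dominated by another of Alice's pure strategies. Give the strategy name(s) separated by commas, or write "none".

none

Nothing dominates W: X at Opt3 (6>2); Y at Opt3 (6>2); Z at Opt3 (6=6).
X: no other strategy beats it everywhere (W at Opt1 (4>2); Y at Opt2 (10>8); Z at Opt2 (10>3)).
Nothing dominates Y: W at Opt1 (12>2); X at Opt1 (12>4); Z at Opt1 (12>7).
Z is not dominated — it holds its own against W at Opt1 (7>2); X at Opt1 (7>4); Y at Opt3 (6>2).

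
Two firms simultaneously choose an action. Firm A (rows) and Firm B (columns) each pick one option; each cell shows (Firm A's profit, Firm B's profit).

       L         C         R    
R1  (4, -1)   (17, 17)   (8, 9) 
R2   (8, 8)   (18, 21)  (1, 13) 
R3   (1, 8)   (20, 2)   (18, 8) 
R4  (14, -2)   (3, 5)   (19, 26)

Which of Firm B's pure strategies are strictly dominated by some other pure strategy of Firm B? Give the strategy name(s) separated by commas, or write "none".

none

Nothing dominates L: C at R3 (8>2); R at R3 (8=8).
C: no other strategy beats it everywhere (L at R1 (17>-1); R at R1 (17>9)).
Nothing dominates R: L at R1 (9>-1); C at R3 (8>2).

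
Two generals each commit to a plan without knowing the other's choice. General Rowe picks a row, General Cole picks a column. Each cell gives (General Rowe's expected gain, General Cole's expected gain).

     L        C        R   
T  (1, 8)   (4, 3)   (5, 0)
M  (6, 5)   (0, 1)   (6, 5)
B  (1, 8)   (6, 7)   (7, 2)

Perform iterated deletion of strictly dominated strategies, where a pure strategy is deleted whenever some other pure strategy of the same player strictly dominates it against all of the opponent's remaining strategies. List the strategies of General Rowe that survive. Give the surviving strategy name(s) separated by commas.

For General Cole, L strictly dominates C on the remaining rows (T: 8>3, M: 5>1, B: 8>7); eliminate C.
For General Rowe, M strictly dominates T on the remaining columns (L: 6>1, R: 6>5); eliminate T.
Among the remaining strategies, none is strictly dominated by another pure strategy of the same player, so the elimination stops.
Surviving strategies — General Rowe: {M, B}; General Cole: {L, R}.

M, B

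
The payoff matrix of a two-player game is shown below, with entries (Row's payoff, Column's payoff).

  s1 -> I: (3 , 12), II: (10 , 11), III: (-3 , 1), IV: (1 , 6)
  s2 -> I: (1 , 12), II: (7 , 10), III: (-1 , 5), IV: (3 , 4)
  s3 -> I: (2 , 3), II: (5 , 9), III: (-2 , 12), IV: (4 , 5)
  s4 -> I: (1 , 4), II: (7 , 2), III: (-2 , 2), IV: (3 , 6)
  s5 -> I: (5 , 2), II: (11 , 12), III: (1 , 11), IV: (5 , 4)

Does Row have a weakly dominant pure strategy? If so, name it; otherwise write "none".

s5

s5 vs s1: I: 5>3, II: 11>10, III: 1>-3, IV: 5>1.
s5 vs s2: I: 5>1, II: 11>7, III: 1>-1, IV: 5>3.
s5 vs s3: I: 5>2, II: 11>5, III: 1>-2, IV: 5>4.
s5 vs s4: I: 5>1, II: 11>7, III: 1>-2, IV: 5>3.
s5 is at least as good as every other strategy against every opponent action, so it is weakly dominant.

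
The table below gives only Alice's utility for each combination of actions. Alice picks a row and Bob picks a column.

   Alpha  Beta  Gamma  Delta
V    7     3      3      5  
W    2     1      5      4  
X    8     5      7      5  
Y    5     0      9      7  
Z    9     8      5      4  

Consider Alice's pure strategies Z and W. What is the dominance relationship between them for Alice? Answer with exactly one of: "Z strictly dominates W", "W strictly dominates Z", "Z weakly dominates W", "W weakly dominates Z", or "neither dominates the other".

Z's payoffs vs W's, by Bob's action — Alpha: 9>2, Beta: 8>1, Gamma: 5=5, Delta: 4=4.
Z is at least as good everywhere and strictly better somewhere (tied only at Gamma, Delta), so Z weakly but not strictly dominates W.

Z weakly dominates W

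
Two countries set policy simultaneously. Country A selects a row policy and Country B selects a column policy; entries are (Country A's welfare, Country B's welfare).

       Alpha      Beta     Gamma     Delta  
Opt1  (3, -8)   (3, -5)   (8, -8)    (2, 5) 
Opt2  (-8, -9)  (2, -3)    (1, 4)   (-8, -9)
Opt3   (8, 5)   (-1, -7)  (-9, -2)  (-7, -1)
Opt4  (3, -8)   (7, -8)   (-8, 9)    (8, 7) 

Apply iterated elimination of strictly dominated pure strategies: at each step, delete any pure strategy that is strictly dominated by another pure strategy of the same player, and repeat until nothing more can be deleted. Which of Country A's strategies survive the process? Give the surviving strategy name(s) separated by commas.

For Country A, Opt1 strictly dominates Opt2 on the remaining columns (Alpha: 3>-8, Beta: 3>2, Gamma: 8>1, Delta: 2>-8); eliminate Opt2.
For Country B, Delta strictly dominates Beta on the remaining rows (Opt1: 5>-5, Opt3: -1>-7, Opt4: 7>-8); eliminate Beta.
Among the remaining strategies, none is strictly dominated by another pure strategy of the same player, so the elimination stops.
Surviving strategies — Country A: {Opt1, Opt3, Opt4}; Country B: {Alpha, Gamma, Delta}.

Opt1, Opt3, Opt4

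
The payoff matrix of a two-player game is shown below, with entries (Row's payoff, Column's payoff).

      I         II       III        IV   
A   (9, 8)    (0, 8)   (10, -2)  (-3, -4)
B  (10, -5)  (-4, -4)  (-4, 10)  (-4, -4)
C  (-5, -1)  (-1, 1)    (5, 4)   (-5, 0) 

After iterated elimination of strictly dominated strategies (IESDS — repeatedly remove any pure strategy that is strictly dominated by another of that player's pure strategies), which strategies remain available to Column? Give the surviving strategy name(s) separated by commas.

I, II, III

Row's strategy C is strictly dominated by A (I: 9>-5, II: 0>-1, III: 10>5, IV: -3>-5) and is removed.
Column's strategy IV is strictly dominated by III (A: -2>-4, B: 10>-4) and is removed.
Among the remaining strategies, none is strictly dominated by another pure strategy of the same player, so the elimination stops.
Surviving strategies — Row: {A, B}; Column: {I, II, III}.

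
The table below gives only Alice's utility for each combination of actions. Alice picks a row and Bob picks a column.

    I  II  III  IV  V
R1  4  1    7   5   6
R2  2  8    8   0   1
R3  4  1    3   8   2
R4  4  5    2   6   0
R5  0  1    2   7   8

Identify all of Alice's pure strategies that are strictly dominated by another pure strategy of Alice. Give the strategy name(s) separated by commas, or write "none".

R1: no other strategy beats it everywhere (R2 at I (4>2); R3 at I (4=4); R4 at I (4=4); R5 at I (4>0)).
Nothing dominates R2: R1 at II (8>1); R3 at II (8>1); R4 at II (8>5); R5 at I (2>0).
R3: no other strategy beats it everywhere (R1 at I (4=4); R2 at I (4>2); R4 at I (4=4); R5 at I (4>0)).
R4 is not dominated — it holds its own against R1 at I (4=4); R2 at I (4>2); R3 at I (4=4); R5 at I (4>0).
R5: no other strategy beats it everywhere (R1 at II (1=1); R2 at IV (7>0); R3 at II (1=1); R4 at III (2=2)).

none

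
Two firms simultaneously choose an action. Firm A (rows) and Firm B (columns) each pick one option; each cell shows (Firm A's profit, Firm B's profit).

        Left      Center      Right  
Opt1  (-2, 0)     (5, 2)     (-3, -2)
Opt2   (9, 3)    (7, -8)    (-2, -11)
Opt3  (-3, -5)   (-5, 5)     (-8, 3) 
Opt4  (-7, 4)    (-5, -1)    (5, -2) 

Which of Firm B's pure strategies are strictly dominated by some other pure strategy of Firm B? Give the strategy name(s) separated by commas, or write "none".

Left is not dominated — it holds its own against Center at Opt2 (3>-8); Right at Opt1 (0>-2).
Nothing dominates Center: Left at Opt1 (2>0); Right at Opt1 (2>-2).
Right is strictly dominated by Center (Opt1: 2>-2, Opt2: -8>-11, Opt3: 5>3, Opt4: -1>-2).

Right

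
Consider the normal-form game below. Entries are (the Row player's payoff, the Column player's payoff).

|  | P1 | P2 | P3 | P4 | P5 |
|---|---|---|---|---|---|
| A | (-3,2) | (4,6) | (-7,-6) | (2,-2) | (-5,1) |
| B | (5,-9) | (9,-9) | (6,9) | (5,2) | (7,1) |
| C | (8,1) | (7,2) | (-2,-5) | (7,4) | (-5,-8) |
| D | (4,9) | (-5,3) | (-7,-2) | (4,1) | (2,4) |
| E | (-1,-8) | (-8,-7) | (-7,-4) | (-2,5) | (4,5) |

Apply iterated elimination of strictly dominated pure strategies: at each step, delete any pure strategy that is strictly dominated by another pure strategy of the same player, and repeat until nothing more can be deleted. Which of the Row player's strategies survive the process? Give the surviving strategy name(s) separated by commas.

B, C

The Row player's strategy A is strictly dominated by B (P1: 5>-3, P2: 9>4, P3: 6>-7, P4: 5>2, P5: 7>-5) and is removed.
The Row player's strategy D is strictly dominated by B (P1: 5>4, P2: 9>-5, P3: 6>-7, P4: 5>4, P5: 7>2) and is removed.
Row E is eliminated: B beats it against every remaining column (P1: 5>-1, P2: 9>-8, P3: 6>-7, P4: 5>-2, P5: 7>4).
For the Column player, P4 strictly dominates P1 on the remaining rows (B: 2>-9, C: 4>1); eliminate P1.
For the Column player, P4 strictly dominates P2 on the remaining rows (B: 2>-9, C: 4>2); eliminate P2.
Column P5 is eliminated: P3 beats it against every remaining row (B: 9>1, C: -5>-8).
Among the remaining strategies, none is strictly dominated by another pure strategy of the same player, so the elimination stops.
Surviving strategies — the Row player: {B, C}; the Column player: {P3, P4}.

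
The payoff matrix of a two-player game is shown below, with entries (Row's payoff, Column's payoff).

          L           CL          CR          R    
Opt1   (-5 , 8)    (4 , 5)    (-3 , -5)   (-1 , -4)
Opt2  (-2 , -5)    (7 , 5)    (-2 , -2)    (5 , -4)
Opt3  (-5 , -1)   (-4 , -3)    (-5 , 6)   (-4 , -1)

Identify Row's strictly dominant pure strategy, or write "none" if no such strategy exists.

Opt2 vs Opt1: L: -2>-5, CL: 7>4, CR: -2>-3, R: 5>-1.
Opt2 vs Opt3: L: -2>-5, CL: 7>-4, CR: -2>-5, R: 5>-4.
Opt2 strictly beats every other strategy against every opponent action, so it is strictly dominant.

Opt2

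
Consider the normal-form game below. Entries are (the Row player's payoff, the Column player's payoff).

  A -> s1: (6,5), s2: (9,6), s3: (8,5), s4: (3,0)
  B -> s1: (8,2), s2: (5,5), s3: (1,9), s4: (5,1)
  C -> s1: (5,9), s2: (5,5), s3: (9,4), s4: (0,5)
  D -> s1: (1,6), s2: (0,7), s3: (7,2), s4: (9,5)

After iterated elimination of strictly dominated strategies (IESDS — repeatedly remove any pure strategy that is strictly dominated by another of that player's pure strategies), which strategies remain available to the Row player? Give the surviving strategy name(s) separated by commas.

A, B, C

Column s4 is eliminated: s1 beats it against every remaining row (A: 5>0, B: 2>1, C: 9>5, D: 6>5).
Row D is eliminated: A beats it against every remaining column (s1: 6>1, s2: 9>0, s3: 8>7).
Among the remaining strategies, none is strictly dominated by another pure strategy of the same player, so the elimination stops.
Surviving strategies — the Row player: {A, B, C}; the Column player: {s1, s2, s3}.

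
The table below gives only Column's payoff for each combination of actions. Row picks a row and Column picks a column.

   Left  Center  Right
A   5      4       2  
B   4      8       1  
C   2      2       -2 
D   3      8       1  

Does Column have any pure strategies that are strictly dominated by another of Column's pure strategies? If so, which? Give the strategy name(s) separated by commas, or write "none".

Right

Left: no other strategy beats it everywhere (Center at A (5>4); Right at A (5>2)).
Center is not dominated — it holds its own against Left at B (8>4); Right at A (4>2).
Left strictly dominates Right — A: 5>2, B: 4>1, C: 2>-2, D: 3>1.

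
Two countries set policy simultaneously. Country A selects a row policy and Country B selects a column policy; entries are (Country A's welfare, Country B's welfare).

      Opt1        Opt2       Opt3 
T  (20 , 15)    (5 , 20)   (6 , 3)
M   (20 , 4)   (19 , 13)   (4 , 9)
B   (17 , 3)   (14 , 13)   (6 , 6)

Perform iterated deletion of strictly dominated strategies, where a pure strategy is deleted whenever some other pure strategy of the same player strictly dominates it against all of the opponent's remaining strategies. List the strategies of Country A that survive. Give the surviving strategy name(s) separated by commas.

M

For Country B, Opt2 strictly dominates Opt1 on the remaining rows (T: 20>15, M: 13>4, B: 13>3); eliminate Opt1.
Country B's strategy Opt3 is strictly dominated by Opt2 (T: 20>3, M: 13>9, B: 13>6) and is removed.
For Country A, M strictly dominates T on the remaining columns (Opt2: 19>5); eliminate T.
For Country A, M strictly dominates B on the remaining columns (Opt2: 19>14); eliminate B.
Among the remaining strategies, none is strictly dominated by another pure strategy of the same player, so the elimination stops.
Surviving strategies — Country A: {M}; Country B: {Opt2}.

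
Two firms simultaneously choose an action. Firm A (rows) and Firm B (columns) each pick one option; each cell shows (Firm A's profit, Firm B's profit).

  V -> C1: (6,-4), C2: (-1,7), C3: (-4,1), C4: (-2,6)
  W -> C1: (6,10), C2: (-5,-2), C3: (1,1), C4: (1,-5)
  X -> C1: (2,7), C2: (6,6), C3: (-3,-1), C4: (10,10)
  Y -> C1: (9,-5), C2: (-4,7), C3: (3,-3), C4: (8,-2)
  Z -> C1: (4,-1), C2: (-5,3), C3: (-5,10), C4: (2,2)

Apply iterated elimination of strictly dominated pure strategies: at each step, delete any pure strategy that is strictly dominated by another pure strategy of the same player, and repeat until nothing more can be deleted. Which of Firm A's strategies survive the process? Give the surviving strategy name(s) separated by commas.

For Firm A, Y strictly dominates W on the remaining columns (C1: 9>6, C2: -4>-5, C3: 3>1, C4: 8>1); eliminate W.
Row Z is eliminated: Y beats it against every remaining column (C1: 9>4, C2: -4>-5, C3: 3>-5, C4: 8>2).
Column C1 is eliminated: C4 beats it against every remaining row (V: 6>-4, X: 10>7, Y: -2>-5).
Row V is eliminated: X beats it against every remaining column (C2: 6>-1, C3: -3>-4, C4: 10>-2).
Firm B's strategy C3 is strictly dominated by C2 (X: 6>-1, Y: 7>-3) and is removed.
For Firm A, X strictly dominates Y on the remaining columns (C2: 6>-4, C4: 10>8); eliminate Y.
Firm B's strategy C2 is strictly dominated by C4 (X: 10>6) and is removed.
Among the remaining strategies, none is strictly dominated by another pure strategy of the same player, so the elimination stops.
Surviving strategies — Firm A: {X}; Firm B: {C4}.

X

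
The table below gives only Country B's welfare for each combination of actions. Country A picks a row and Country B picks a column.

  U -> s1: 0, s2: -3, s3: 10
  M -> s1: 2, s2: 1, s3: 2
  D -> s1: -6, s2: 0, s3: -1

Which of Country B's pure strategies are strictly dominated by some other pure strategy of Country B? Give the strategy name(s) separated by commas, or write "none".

s1 is not dominated — it holds its own against s2 at U (0>-3); s3 at M (2=2).
s2 is not dominated — it holds its own against s1 at D (0>-6); s3 at D (0>-1).
s3 is not dominated — it holds its own against s1 at U (10>0); s2 at U (10>-3).

none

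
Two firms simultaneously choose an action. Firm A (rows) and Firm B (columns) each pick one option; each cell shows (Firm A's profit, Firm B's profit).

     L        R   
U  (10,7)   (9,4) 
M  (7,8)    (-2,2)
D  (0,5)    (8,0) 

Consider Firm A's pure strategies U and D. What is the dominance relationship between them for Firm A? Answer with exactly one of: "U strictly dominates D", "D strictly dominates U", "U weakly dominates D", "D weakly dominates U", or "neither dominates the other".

U strictly dominates D

U's payoffs vs D's, by Firm B's action — L: 10>0, R: 9>8.
Every comparison favours U, so U strictly dominates D.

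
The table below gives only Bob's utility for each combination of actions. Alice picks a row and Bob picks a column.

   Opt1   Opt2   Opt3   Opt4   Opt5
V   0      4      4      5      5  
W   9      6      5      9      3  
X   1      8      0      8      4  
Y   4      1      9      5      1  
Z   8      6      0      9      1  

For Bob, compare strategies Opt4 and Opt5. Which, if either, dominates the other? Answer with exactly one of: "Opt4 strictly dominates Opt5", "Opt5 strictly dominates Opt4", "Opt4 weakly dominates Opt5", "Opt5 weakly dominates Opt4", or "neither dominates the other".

Compare Opt4 to Opt5 across each opponent action: V: 5=5, W: 9>3, X: 8>4, Y: 5>1, Z: 9>1.
Opt4 is at least as good everywhere and strictly better somewhere (tied only at V), so Opt4 weakly but not strictly dominates Opt5.

Opt4 weakly dominates Opt5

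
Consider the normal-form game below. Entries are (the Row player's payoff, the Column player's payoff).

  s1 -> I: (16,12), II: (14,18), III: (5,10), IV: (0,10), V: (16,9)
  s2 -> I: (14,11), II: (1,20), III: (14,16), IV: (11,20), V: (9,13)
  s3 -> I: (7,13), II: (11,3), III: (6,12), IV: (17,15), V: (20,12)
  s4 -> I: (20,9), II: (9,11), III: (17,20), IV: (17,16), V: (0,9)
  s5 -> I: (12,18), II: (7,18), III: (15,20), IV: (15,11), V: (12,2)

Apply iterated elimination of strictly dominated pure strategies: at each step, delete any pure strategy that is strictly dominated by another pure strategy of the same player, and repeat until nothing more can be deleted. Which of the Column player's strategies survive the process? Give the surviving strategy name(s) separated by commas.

The Column player's strategy V is strictly dominated by IV (s1: 10>9, s2: 20>13, s3: 15>12, s4: 16>9, s5: 11>2) and is removed.
For the Row player, s4 strictly dominates s2 on the remaining columns (I: 20>14, II: 9>1, III: 17>14, IV: 17>11); eliminate s2.
The Row player's strategy s5 is strictly dominated by s4 (I: 20>12, II: 9>7, III: 17>15, IV: 17>15) and is removed.
Among the remaining strategies, none is strictly dominated by another pure strategy of the same player, so the elimination stops.
Surviving strategies — the Row player: {s1, s3, s4}; the Column player: {I, II, III, IV}.

I, II, III, IV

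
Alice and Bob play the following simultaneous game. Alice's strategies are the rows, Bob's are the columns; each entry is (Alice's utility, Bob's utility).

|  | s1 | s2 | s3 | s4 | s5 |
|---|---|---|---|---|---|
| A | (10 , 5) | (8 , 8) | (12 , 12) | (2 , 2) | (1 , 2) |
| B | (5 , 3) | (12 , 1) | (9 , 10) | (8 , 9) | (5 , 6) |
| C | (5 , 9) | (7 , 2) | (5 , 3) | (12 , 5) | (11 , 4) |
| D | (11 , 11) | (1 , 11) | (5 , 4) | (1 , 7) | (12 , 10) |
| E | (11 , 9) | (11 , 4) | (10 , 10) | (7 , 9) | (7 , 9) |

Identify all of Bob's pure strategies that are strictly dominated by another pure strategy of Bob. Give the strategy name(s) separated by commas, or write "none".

s1: no other strategy beats it everywhere (s2 at B (3>1); s3 at C (9>3); s4 at A (5>2); s5 at A (5>2)).
s2: no other strategy beats it everywhere (s1 at A (8>5); s3 at D (11>4); s4 at A (8>2); s5 at A (8>2)).
s3: no other strategy beats it everywhere (s1 at A (12>5); s2 at A (12>8); s4 at A (12>2); s5 at A (12>2)).
s4: no other strategy beats it everywhere (s1 at B (9>3); s2 at B (9>1); s3 at C (5>3); s5 at A (2=2)).
s5 is not dominated — it holds its own against s1 at B (6>3); s2 at B (6>1); s3 at C (4>3); s4 at A (2=2).

none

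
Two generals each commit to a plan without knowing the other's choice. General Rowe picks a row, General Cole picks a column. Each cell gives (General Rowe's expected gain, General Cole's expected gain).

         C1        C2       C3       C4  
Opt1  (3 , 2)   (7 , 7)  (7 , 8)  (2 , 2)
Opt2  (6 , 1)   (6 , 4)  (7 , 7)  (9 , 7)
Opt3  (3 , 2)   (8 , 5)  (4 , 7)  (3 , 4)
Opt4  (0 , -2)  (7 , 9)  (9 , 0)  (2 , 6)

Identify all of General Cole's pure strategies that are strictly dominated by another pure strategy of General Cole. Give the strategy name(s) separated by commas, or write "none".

C1

C1 is strictly dominated by C2 (Opt1: 7>2, Opt2: 4>1, Opt3: 5>2, Opt4: 9>-2).
Nothing dominates C2: C1 at Opt1 (7>2); C3 at Opt4 (9>0); C4 at Opt1 (7>2).
C3 is not dominated — it holds its own against C1 at Opt1 (8>2); C2 at Opt1 (8>7); C4 at Opt1 (8>2).
C4 is not dominated — it holds its own against C1 at Opt1 (2=2); C2 at Opt2 (7>4); C3 at Opt2 (7=7).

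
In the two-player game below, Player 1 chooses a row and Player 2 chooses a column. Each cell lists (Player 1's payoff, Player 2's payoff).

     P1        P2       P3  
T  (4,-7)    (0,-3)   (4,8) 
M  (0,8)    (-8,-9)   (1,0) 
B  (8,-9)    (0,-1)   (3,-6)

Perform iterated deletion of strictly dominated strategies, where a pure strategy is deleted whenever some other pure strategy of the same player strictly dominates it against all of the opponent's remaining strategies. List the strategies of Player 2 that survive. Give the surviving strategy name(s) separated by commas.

Player 1's strategy M is strictly dominated by T (P1: 4>0, P2: 0>-8, P3: 4>1) and is removed.
Player 2's strategy P1 is strictly dominated by P2 (T: -3>-7, B: -1>-9) and is removed.
Among the remaining strategies, none is strictly dominated by another pure strategy of the same player, so the elimination stops.
Surviving strategies — Player 1: {T, B}; Player 2: {P2, P3}.

P2, P3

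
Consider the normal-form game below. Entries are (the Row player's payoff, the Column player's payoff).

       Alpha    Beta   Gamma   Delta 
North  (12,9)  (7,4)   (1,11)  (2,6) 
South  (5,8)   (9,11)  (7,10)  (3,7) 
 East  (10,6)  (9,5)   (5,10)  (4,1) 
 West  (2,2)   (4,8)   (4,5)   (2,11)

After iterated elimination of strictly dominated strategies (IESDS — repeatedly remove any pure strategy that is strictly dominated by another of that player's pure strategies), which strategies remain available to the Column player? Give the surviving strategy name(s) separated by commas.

For the Row player, South strictly dominates West on the remaining columns (Alpha: 5>2, Beta: 9>4, Gamma: 7>4, Delta: 3>2); eliminate West.
For the Column player, Gamma strictly dominates Alpha on the remaining rows (North: 11>9, South: 10>8, East: 10>6); eliminate Alpha.
The Row player's strategy North is strictly dominated by South (Beta: 9>7, Gamma: 7>1, Delta: 3>2) and is removed.
The Column player's strategy Delta is strictly dominated by Beta (South: 11>7, East: 5>1) and is removed.
Among the remaining strategies, none is strictly dominated by another pure strategy of the same player, so the elimination stops.
Surviving strategies — the Row player: {South, East}; the Column player: {Beta, Gamma}.

Beta, Gamma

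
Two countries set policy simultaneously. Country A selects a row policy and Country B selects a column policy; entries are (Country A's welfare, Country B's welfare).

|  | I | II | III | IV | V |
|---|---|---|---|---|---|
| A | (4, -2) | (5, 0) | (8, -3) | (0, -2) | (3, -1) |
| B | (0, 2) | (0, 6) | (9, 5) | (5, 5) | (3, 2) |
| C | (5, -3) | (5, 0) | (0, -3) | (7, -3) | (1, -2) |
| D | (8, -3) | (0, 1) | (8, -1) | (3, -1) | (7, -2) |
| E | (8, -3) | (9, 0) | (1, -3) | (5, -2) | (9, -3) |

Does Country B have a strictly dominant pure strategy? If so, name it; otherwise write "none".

II

II vs I: A: 0>-2, B: 6>2, C: 0>-3, D: 1>-3, E: 0>-3.
II vs III: A: 0>-3, B: 6>5, C: 0>-3, D: 1>-1, E: 0>-3.
II vs IV: A: 0>-2, B: 6>5, C: 0>-3, D: 1>-1, E: 0>-2.
II vs V: A: 0>-1, B: 6>2, C: 0>-2, D: 1>-2, E: 0>-3.
II strictly beats every other strategy against every opponent action, so it is strictly dominant.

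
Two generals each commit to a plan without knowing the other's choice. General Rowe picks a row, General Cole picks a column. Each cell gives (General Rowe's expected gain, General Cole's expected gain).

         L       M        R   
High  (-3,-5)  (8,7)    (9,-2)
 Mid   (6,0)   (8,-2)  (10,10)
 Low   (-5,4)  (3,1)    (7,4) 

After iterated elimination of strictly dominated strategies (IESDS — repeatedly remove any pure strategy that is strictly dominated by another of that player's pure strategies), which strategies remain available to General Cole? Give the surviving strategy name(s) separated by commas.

Row Low is eliminated: High beats it against every remaining column (L: -3>-5, M: 8>3, R: 9>7).
Column L is eliminated: R beats it against every remaining row (High: -2>-5, Mid: 10>0).
Among the remaining strategies, none is strictly dominated by another pure strategy of the same player, so the elimination stops.
Surviving strategies — General Rowe: {High, Mid}; General Cole: {M, R}.

M, R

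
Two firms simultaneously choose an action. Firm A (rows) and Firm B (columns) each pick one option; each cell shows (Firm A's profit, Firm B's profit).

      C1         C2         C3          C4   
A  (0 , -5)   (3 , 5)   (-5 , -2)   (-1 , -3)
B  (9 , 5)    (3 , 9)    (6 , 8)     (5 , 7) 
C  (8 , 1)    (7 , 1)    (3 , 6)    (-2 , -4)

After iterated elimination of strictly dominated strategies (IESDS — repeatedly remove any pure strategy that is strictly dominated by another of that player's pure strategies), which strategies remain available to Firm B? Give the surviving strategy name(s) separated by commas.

For Firm B, C3 strictly dominates C1 on the remaining rows (A: -2>-5, B: 8>5, C: 6>1); eliminate C1.
Column C4 is eliminated: C2 beats it against every remaining row (A: 5>-3, B: 9>7, C: 1>-4).
For Firm A, C strictly dominates A on the remaining columns (C2: 7>3, C3: 3>-5); eliminate A.
Among the remaining strategies, none is strictly dominated by another pure strategy of the same player, so the elimination stops.
Surviving strategies — Firm A: {B, C}; Firm B: {C2, C3}.

C2, C3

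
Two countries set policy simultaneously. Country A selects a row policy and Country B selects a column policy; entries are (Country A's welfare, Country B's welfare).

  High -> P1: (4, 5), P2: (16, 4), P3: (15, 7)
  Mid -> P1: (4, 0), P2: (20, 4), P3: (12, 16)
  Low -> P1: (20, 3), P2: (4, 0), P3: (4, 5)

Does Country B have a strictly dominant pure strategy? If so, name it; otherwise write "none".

P3 vs P1: High: 7>5, Mid: 16>0, Low: 5>3.
P3 vs P2: High: 7>4, Mid: 16>4, Low: 5>0.
P3 strictly beats every other strategy against every opponent action, so it is strictly dominant.

P3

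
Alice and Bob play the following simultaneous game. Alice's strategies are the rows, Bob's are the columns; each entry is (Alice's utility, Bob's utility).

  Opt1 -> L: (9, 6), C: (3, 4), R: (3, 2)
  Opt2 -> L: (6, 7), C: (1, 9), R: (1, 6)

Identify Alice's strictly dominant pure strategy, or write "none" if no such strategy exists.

Opt1

Opt1 vs Opt2: L: 9>6, C: 3>1, R: 3>1.
Opt1 strictly beats every other strategy against every opponent action, so it is strictly dominant.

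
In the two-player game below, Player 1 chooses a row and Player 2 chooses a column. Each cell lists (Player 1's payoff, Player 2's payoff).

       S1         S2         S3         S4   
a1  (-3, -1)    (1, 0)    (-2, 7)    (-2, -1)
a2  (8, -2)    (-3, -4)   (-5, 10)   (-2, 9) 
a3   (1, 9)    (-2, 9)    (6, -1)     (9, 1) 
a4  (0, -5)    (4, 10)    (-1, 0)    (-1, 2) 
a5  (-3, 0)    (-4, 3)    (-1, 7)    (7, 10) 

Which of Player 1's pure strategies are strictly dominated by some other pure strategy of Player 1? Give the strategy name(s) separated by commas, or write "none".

a1, a5

a1: dominated, since a4 does at least as well everywhere (S1: 0>-3, S2: 4>1, S3: -1>-2, S4: -1>-2).
a2: no other strategy beats it everywhere (a1 at S1 (8>-3); a3 at S1 (8>1); a4 at S1 (8>0); a5 at S1 (8>-3)).
a3 is not dominated — it holds its own against a1 at S1 (1>-3); a2 at S2 (-2>-3); a4 at S1 (1>0); a5 at S1 (1>-3).
a4: no other strategy beats it everywhere (a1 at S1 (0>-3); a2 at S2 (4>-3); a3 at S2 (4>-2); a5 at S1 (0>-3)).
a3 strictly dominates a5 — S1: 1>-3, S2: -2>-4, S3: 6>-1, S4: 9>7.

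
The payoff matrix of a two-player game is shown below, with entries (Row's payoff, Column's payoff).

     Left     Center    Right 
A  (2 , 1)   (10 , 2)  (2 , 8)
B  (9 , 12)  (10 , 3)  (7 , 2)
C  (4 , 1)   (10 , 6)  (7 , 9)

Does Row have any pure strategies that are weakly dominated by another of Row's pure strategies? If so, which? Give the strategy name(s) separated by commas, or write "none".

A: dominated, since B does at least as well everywhere (Left: 9>2, Center: 10=10, Right: 7>2).
Nothing dominates B: A at Left (9>2); C at Left (9>4).
C is weakly dominated by B (Left: 9>4, Center: 10=10, Right: 7=7).

A, C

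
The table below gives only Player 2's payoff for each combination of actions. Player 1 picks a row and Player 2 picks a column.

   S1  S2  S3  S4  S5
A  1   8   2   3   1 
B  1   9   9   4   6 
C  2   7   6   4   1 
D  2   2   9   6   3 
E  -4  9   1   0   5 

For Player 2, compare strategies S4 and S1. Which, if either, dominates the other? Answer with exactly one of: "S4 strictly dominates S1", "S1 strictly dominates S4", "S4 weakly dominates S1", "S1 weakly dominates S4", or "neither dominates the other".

S4 strictly dominates S1

S4's payoffs vs S1's, by Player 1's action — A: 3>1, B: 4>1, C: 4>2, D: 6>2, E: 0>-4.
Every comparison favours S4, so S4 strictly dominates S1.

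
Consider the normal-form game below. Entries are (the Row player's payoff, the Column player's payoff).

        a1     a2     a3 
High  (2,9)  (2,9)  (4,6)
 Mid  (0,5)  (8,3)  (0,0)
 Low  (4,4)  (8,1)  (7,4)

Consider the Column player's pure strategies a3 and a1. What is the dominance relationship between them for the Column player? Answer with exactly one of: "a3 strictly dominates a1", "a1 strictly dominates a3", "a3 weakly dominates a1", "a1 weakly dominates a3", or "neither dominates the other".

a1 weakly dominates a3

a3's payoffs vs a1's, by the Row player's action — High: 6<9, Mid: 0<5, Low: 4=4.
a1 is at least as good everywhere and strictly better somewhere (tied at Low), so a1 weakly dominates a3.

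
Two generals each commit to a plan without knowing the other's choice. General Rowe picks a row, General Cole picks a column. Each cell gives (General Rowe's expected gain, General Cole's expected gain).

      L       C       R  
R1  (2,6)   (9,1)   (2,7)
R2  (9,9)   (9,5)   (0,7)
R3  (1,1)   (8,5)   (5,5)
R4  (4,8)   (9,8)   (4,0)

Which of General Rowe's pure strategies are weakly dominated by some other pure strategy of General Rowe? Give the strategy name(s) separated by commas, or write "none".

R1: dominated, since R4 does at least as well everywhere (L: 4>2, C: 9=9, R: 4>2).
Nothing dominates R2: R1 at L (9>2); R3 at L (9>1); R4 at L (9>4).
R3: no other strategy beats it everywhere (R1 at R (5>2); R2 at R (5>0); R4 at R (5>4)).
R4 is not dominated — it holds its own against R1 at L (4>2); R2 at R (4>0); R3 at L (4>1).

R1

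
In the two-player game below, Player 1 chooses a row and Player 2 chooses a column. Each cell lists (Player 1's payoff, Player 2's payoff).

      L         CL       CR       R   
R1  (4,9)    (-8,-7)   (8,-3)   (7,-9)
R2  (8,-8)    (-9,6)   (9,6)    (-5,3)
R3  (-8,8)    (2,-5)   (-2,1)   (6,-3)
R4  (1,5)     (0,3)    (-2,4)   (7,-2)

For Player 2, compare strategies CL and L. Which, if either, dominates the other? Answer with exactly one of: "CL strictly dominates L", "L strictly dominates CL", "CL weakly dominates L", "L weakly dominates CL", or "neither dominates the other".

CL's payoffs vs L's, by Player 1's action — R1: -7<9, R2: 6>-8, R3: -5<8, R4: 3<5.
CL does better at R2 but worse at R1, R3, R4; neither strategy dominates the other.

neither dominates the other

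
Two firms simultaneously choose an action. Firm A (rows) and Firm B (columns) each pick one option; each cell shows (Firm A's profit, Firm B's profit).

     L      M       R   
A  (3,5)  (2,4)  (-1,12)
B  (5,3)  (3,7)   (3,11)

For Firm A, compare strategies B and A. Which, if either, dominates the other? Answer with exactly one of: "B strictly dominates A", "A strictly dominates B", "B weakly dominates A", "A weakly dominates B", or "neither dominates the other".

B strictly dominates A

B's payoffs vs A's, by Firm B's action — L: 5>3, M: 3>2, R: 3>-1.
Every comparison favours B, so B strictly dominates A.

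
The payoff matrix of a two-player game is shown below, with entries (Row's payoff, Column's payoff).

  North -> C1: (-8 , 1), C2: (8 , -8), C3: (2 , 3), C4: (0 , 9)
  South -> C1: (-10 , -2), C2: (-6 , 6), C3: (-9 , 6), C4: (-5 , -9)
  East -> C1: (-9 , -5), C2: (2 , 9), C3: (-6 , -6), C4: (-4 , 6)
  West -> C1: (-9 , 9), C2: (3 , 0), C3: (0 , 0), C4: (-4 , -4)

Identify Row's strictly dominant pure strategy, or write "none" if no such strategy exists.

North

North vs South: C1: -8>-10, C2: 8>-6, C3: 2>-9, C4: 0>-5.
North vs East: C1: -8>-9, C2: 8>2, C3: 2>-6, C4: 0>-4.
North vs West: C1: -8>-9, C2: 8>3, C3: 2>0, C4: 0>-4.
North strictly beats every other strategy against every opponent action, so it is strictly dominant.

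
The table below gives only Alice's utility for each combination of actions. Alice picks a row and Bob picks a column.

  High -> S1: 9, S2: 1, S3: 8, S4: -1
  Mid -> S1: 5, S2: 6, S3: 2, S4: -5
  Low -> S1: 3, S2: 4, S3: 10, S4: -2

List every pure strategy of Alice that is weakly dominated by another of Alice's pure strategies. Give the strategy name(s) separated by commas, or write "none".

Nothing dominates High: Mid at S1 (9>5); Low at S1 (9>3).
Mid is not dominated — it holds its own against High at S2 (6>1); Low at S1 (5>3).
Low is not dominated — it holds its own against High at S2 (4>1); Mid at S3 (10>2).

none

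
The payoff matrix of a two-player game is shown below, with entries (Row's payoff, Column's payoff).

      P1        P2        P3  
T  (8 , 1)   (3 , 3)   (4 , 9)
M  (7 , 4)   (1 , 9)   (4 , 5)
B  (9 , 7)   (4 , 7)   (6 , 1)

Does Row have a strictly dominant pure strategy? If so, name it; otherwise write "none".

B vs T: P1: 9>8, P2: 4>3, P3: 6>4.
B vs M: P1: 9>7, P2: 4>1, P3: 6>4.
B strictly beats every other strategy against every opponent action, so it is strictly dominant.

B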